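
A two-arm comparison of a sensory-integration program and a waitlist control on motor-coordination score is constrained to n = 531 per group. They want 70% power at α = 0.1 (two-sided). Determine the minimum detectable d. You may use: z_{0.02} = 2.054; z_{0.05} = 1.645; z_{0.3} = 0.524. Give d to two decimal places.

For two independent groups of n = 531 each: d_min = (z_{α/2} + z_β)·√(2/n).
z-sum = 1.645 + 0.524 = 2.169.
d_min = 2.169 × √(2/531) = 2.169 × 0.0614 = 0.133.

d_min ≈ 0.13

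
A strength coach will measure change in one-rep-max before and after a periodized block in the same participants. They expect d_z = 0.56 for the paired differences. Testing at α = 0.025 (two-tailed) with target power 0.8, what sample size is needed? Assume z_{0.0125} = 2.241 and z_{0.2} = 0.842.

n = 31 pairs

For a paired (one-sample on differences) test: n = ((z_{α/2} + z_β) / d)².
z_{α/2} + z_β = 2.241 + 0.842 = 3.083.
n = (3.083 / 0.56)² = 5.505² = 30.31.
Round up.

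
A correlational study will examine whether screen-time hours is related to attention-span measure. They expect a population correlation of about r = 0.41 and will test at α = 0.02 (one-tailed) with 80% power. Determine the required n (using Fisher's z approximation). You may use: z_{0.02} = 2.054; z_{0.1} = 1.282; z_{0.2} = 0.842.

n = 48

Fisher's z: C = ½·ln((1+r)/(1−r)) = ½·ln(2.3898) = 0.4356.
n = ((z_{α} + z_β)/C)² + 3.
(2.054 + 0.842) / 0.4356 = 2.896 / 0.4356 = 6.648.
n = 6.648² + 3 = 44.20 + 3 = 47.2.
Round up.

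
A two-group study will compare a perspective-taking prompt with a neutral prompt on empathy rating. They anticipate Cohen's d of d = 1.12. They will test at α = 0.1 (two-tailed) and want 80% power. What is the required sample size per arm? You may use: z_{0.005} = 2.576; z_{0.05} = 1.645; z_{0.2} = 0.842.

For two independent groups with equal n: n = 2·((z_{α/2} + z_β) / d)².
z_{α/2} + z_β = 1.645 + 0.842 = 2.487.
n = 2 × (2.487 / 1.12)² = 2 × 2.221² = 2 × 4.93 = 9.9.
Round up to the next whole participant.

n = 10 per group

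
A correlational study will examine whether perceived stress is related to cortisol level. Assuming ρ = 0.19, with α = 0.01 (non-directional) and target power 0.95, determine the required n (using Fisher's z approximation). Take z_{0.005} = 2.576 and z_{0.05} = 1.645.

n = 485

Fisher's z: C = ½·ln((1+r)/(1−r)) = ½·ln(1.4691) = 0.1923.
n = ((z_{α/2} + z_β)/C)² + 3.
(2.576 + 1.645) / 0.1923 = 4.221 / 0.1923 = 21.950.
n = 21.950² + 3 = 481.81 + 3 = 484.8.
Round up.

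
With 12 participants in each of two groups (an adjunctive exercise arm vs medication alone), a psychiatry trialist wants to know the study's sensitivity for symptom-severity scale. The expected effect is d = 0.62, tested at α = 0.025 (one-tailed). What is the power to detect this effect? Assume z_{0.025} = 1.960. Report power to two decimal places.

power ≈ 0.33

For two equal groups, power = Φ(d·√(n/2) − z_{α}).
d·√(n/2) = 0.62 × √(12/2) = 0.62 × 2.449 = 1.519.
z_β = 1.519 − 1.960 = -0.441.
Power = Φ(-0.441) = 0.329.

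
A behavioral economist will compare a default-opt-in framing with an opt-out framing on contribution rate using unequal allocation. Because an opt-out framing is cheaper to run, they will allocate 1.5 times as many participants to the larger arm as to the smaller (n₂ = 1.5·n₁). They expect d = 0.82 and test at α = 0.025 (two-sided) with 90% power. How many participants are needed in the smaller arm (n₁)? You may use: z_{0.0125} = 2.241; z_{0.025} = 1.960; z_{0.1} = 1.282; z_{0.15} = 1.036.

With allocation ratio k = n₂/n₁ = 1.5, Var(x̄₁−x̄₂) = σ²(1/n₁ + 1/(k·n₁)) = σ²·(k+1)/(k·n₁).
So n₁ = (1 + 1/k)·((z_{α/2} + z_β)/d)² = 1.667 × (3.523/0.82)².
n₁ = 1.667 × 18.46 = 30.8.
Round up: n₁ = 31, giving n₂ = ⌈1.5 × 31⌉ = ⌈46.5⌉ = 47.

n₁ = 31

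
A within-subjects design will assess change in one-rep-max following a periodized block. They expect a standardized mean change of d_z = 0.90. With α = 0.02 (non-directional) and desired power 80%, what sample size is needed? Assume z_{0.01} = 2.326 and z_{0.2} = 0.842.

For a paired (one-sample on differences) test: n = ((z_{α/2} + z_β) / d)².
z_{α/2} + z_β = 2.326 + 0.842 = 3.168.
n = (3.168 / 0.90)² = 3.520² = 12.39.
Round up.

n = 13 pairs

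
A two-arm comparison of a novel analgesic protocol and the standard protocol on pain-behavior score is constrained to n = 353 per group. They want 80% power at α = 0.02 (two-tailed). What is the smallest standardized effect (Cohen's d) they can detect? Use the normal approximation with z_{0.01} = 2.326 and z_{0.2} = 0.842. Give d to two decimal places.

d_min ≈ 0.24

For two independent groups of n = 353 each: d_min = (z_{α/2} + z_β)·√(2/n).
z-sum = 2.326 + 0.842 = 3.168.
d_min = 3.168 × √(2/353) = 3.168 × 0.0753 = 0.238.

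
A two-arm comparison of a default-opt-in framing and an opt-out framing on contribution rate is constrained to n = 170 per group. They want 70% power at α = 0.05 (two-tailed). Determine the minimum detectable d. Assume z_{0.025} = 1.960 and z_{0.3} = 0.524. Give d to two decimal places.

For two independent groups of n = 170 each: d_min = (z_{α/2} + z_β)·√(2/n).
z-sum = 1.960 + 0.524 = 2.484.
d_min = 2.484 × √(2/170) = 2.484 × 0.1085 = 0.269.

d_min ≈ 0.27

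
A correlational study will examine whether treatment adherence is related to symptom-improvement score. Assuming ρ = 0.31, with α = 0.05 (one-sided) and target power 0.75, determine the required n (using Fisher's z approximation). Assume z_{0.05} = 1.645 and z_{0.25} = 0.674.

n = 56

Fisher's z: C = ½·ln((1+r)/(1−r)) = ½·ln(1.8986) = 0.3205.
n = ((z_{α} + z_β)/C)² + 3.
(1.645 + 0.674) / 0.3205 = 2.319 / 0.3205 = 7.236.
n = 7.236² + 3 = 52.35 + 3 = 55.4.
Round up.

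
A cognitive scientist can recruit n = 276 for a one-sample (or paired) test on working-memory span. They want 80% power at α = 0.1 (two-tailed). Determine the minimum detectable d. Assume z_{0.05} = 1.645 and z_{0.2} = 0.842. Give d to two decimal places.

For a single sample (or paired design) of n = 276: d_min = (z_{α/2} + z_β)/√n.
z-sum = 1.645 + 0.842 = 2.487.
d_min = 2.487 / √276 = 2.487 / 16.613 = 0.150.

d_min ≈ 0.15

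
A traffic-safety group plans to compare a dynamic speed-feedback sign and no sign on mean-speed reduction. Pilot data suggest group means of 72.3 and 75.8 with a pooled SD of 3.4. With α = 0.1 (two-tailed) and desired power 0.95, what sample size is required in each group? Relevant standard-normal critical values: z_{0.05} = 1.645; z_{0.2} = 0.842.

n = 21 per group

Cohen's d = |M₁ − M₂| / SD_pooled = |72.3 − 75.8| / 3.4 = 3.5 / 3.4 = 1.029.
For two independent groups with equal n: n = 2·((z_{α/2} + z_β) / d)².
z_{α/2} + z_β = 1.645 + 1.645 = 3.290.
n = 2 × (3.290 / 1.029)² = 2 × 3.197² = 2 × 10.22 = 20.4.
Round up to the next whole participant.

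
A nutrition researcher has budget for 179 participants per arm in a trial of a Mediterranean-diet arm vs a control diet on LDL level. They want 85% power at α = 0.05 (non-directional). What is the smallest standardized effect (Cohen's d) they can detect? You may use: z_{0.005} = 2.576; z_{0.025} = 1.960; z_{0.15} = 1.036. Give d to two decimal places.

For two independent groups of n = 179 each: d_min = (z_{α/2} + z_β)·√(2/n).
z-sum = 1.960 + 1.036 = 2.996.
d_min = 2.996 × √(2/179) = 2.996 × 0.1057 = 0.317.

d_min ≈ 0.32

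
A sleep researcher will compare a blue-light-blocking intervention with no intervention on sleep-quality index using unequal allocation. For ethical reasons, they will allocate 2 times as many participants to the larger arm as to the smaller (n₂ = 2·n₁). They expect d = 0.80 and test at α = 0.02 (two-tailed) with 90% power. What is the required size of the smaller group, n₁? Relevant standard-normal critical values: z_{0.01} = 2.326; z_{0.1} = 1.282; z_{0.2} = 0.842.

n₁ = 31

With allocation ratio k = n₂/n₁ = 2, Var(x̄₁−x̄₂) = σ²(1/n₁ + 1/(k·n₁)) = σ²·(k+1)/(k·n₁).
So n₁ = (1 + 1/k)·((z_{α/2} + z_β)/d)² = 1.500 × (3.608/0.80)².
n₁ = 1.500 × 20.34 = 30.5.
Round up: n₁ = 31, giving n₂ = 2 × 31 = 62.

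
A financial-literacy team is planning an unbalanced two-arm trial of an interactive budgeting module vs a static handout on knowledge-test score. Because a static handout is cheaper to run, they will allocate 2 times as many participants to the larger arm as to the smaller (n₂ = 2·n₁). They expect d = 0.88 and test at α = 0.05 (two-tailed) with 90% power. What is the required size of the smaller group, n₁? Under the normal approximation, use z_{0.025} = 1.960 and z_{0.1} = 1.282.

n₁ = 21

With allocation ratio k = n₂/n₁ = 2, Var(x̄₁−x̄₂) = σ²(1/n₁ + 1/(k·n₁)) = σ²·(k+1)/(k·n₁).
So n₁ = (1 + 1/k)·((z_{α/2} + z_β)/d)² = 1.500 × (3.242/0.88)².
n₁ = 1.500 × 13.57 = 20.4.
Round up: n₁ = 21, giving n₂ = 2 × 21 = 42.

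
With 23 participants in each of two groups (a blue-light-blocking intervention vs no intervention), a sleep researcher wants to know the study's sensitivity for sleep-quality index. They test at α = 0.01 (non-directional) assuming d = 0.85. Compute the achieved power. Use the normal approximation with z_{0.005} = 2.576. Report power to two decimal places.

power ≈ 0.62

For two equal groups, power = Φ(d·√(n/2) − z_{α/2}).
d·√(n/2) = 0.85 × √(23/2) = 0.85 × 3.391 = 2.882.
z_β = 2.882 − 2.576 = 0.306.
Power = Φ(0.306) = 0.620.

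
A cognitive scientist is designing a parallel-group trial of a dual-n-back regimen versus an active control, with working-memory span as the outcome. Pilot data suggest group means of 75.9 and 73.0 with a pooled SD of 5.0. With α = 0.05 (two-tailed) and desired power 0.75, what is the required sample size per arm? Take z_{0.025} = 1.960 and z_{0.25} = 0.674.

Cohen's d = |M₁ − M₂| / SD_pooled = |75.9 − 73.0| / 5.0 = 2.9 / 5.0 = 0.580.
For two independent groups with equal n: n = 2·((z_{α/2} + z_β) / d)².
z_{α/2} + z_β = 1.960 + 0.674 = 2.634.
n = 2 × (2.634 / 0.580)² = 2 × 4.541² = 2 × 20.62 = 41.2.
Round up to the next whole participant.

n = 42 per group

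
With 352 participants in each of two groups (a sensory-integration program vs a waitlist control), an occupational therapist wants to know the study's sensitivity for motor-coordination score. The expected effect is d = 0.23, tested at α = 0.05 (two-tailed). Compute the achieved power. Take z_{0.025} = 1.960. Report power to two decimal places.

For two equal groups, power = Φ(d·√(n/2) − z_{α/2}).
d·√(n/2) = 0.23 × √(352/2) = 0.23 × 13.266 = 3.051.
z_β = 3.051 − 1.960 = 1.091.
Power = Φ(1.091) = 0.862.

power ≈ 0.86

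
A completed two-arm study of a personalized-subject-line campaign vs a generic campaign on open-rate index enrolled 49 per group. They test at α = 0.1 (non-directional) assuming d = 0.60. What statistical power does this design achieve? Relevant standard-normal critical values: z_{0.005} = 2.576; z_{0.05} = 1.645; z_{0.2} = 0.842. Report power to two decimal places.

For two equal groups, power = Φ(d·√(n/2) − z_{α/2}).
d·√(n/2) = 0.60 × √(49/2) = 0.60 × 4.950 = 2.970.
z_β = 2.970 − 1.645 = 1.325.
Power = Φ(1.325) = 0.907.

power ≈ 0.91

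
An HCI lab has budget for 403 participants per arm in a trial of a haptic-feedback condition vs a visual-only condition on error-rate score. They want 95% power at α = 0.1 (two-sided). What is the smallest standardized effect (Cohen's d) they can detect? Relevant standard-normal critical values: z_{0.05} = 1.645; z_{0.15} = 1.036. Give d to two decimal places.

d_min ≈ 0.23

For two independent groups of n = 403 each: d_min = (z_{α/2} + z_β)·√(2/n).
z-sum = 1.645 + 1.645 = 3.290.
d_min = 3.290 × √(2/403) = 3.290 × 0.0704 = 0.232.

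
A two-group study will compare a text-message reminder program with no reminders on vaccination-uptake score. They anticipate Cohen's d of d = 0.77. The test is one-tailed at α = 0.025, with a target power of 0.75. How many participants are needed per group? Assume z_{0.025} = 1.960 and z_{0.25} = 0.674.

For two independent groups with equal n: n = 2·((z_{α} + z_β) / d)².
z_{α} + z_β = 1.960 + 0.674 = 2.634.
n = 2 × (2.634 / 0.77)² = 2 × 3.421² = 2 × 11.70 = 23.4.
Round up to the next whole participant.

n = 24 per group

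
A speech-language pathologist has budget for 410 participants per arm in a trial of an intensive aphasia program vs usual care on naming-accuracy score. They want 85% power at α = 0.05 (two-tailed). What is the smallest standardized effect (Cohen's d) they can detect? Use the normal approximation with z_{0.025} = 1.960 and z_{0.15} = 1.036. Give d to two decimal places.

For two independent groups of n = 410 each: d_min = (z_{α/2} + z_β)·√(2/n).
z-sum = 1.960 + 1.036 = 2.996.
d_min = 2.996 × √(2/410) = 2.996 × 0.0698 = 0.209.

d_min ≈ 0.21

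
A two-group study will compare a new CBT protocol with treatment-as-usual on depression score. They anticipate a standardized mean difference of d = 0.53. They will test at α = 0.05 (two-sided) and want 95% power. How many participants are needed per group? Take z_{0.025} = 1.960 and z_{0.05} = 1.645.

For two independent groups with equal n: n = 2·((z_{α/2} + z_β) / d)².
z_{α/2} + z_β = 1.960 + 1.645 = 3.605.
n = 2 × (3.605 / 0.53)² = 2 × 6.802² = 2 × 46.27 = 92.5.
Round up to the next whole participant.

n = 93 per group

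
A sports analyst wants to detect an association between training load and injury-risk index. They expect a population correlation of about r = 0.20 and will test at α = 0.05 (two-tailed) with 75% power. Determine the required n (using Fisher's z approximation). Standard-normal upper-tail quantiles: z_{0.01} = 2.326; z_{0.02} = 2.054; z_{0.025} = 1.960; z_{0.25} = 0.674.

n = 172

Fisher's z: C = ½·ln((1+r)/(1−r)) = ½·ln(1.5000) = 0.2027.
n = ((z_{α/2} + z_β)/C)² + 3.
(1.960 + 0.674) / 0.2027 = 2.634 / 0.2027 = 12.995.
n = 12.995² + 3 = 168.86 + 3 = 171.9.
Round up.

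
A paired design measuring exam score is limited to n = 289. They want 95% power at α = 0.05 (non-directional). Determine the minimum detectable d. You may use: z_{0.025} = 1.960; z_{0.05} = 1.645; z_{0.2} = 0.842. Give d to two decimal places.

d_min ≈ 0.21

For a single sample (or paired design) of n = 289: d_min = (z_{α/2} + z_β)/√n.
z-sum = 1.960 + 1.645 = 3.605.
d_min = 3.605 / √289 = 3.605 / 17.000 = 0.212.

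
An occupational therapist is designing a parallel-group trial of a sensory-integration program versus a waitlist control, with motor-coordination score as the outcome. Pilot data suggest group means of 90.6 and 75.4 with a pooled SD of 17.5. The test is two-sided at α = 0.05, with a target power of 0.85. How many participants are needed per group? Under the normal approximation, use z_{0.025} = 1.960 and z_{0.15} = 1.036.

Cohen's d = |M₁ − M₂| / SD_pooled = |90.6 − 75.4| / 17.5 = 15.2 / 17.5 = 0.869.
For two independent groups with equal n: n = 2·((z_{α/2} + z_β) / d)².
z_{α/2} + z_β = 1.960 + 1.036 = 2.996.
n = 2 × (2.996 / 0.869)² = 2 × 3.448² = 2 × 11.89 = 23.8.
Round up to the next whole participant.

n = 24 per group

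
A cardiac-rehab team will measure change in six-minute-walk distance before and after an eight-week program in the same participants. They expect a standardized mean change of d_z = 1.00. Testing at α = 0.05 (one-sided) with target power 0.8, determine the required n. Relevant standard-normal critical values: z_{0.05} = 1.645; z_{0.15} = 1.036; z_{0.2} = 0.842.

For a paired (one-sample on differences) test: n = ((z_{α} + z_β) / d)².
z_{α} + z_β = 1.645 + 0.842 = 2.487.
n = (2.487 / 1.00)² = 2.487² = 6.19.
Round up.

n = 7 pairs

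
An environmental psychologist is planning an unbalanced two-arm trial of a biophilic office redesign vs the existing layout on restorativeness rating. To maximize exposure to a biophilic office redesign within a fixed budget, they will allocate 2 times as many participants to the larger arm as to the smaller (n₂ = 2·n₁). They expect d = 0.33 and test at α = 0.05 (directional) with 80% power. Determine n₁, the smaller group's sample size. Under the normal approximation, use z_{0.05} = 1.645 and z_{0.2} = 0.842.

With allocation ratio k = n₂/n₁ = 2, Var(x̄₁−x̄₂) = σ²(1/n₁ + 1/(k·n₁)) = σ²·(k+1)/(k·n₁).
So n₁ = (1 + 1/k)·((z_{α} + z_β)/d)² = 1.500 × (2.487/0.33)².
n₁ = 1.500 × 56.80 = 85.2.
Round up: n₁ = 86, giving n₂ = 2 × 86 = 172.

n₁ = 86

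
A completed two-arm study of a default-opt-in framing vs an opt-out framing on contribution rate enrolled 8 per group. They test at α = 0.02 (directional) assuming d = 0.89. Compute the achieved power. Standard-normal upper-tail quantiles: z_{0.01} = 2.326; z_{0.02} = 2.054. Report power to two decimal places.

power ≈ 0.39

For two equal groups, power = Φ(d·√(n/2) − z_{α}).
d·√(n/2) = 0.89 × √(8/2) = 0.89 × 2.000 = 1.780.
z_β = 1.780 − 2.054 = -0.274.
Power = Φ(-0.274) = 0.392.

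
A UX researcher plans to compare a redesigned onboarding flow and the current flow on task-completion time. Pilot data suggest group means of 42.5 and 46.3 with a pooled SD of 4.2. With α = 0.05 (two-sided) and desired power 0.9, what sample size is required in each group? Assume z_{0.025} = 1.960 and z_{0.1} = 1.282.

Cohen's d = |M₁ − M₂| / SD_pooled = |42.5 − 46.3| / 4.2 = 3.8 / 4.2 = 0.905.
For two independent groups with equal n: n = 2·((z_{α/2} + z_β) / d)².
z_{α/2} + z_β = 1.960 + 1.282 = 3.242.
n = 2 × (3.242 / 0.905)² = 2 × 3.582² = 2 × 12.83 = 25.7.
Round up to the next whole participant.

n = 26 per group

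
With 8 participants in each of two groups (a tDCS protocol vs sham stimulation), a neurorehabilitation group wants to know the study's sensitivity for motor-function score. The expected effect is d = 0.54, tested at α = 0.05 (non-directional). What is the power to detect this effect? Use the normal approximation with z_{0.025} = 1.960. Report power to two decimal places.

For two equal groups, power = Φ(d·√(n/2) − z_{α/2}).
d·√(n/2) = 0.54 × √(8/2) = 0.54 × 2.000 = 1.080.
z_β = 1.080 − 1.960 = -0.880.
Power = Φ(-0.880) = 0.189.

power ≈ 0.19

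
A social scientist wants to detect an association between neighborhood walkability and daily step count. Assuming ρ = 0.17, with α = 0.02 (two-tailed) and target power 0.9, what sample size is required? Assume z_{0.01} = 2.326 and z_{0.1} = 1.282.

Fisher's z: C = ½·ln((1+r)/(1−r)) = ½·ln(1.4096) = 0.1717.
n = ((z_{α/2} + z_β)/C)² + 3.
(2.326 + 1.282) / 0.1717 = 3.608 / 0.1717 = 21.013.
n = 21.013² + 3 = 441.56 + 3 = 444.6.
Round up.

n = 445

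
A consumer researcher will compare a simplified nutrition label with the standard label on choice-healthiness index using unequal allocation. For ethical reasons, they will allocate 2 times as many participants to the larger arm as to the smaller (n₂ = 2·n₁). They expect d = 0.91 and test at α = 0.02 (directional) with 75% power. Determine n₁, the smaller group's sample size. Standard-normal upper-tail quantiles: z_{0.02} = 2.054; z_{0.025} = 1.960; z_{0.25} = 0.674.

n₁ = 14

With allocation ratio k = n₂/n₁ = 2, Var(x̄₁−x̄₂) = σ²(1/n₁ + 1/(k·n₁)) = σ²·(k+1)/(k·n₁).
So n₁ = (1 + 1/k)·((z_{α} + z_β)/d)² = 1.500 × (2.728/0.91)².
n₁ = 1.500 × 8.99 = 13.5.
Round up: n₁ = 14, giving n₂ = 2 × 14 = 28.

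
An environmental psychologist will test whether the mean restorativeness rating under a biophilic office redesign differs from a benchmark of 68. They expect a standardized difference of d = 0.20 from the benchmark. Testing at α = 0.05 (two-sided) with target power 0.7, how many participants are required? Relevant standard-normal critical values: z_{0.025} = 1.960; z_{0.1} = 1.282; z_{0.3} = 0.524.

n = 155

For a one-sample test: n = ((z_{α/2} + z_β) / d)².
z_{α/2} + z_β = 1.960 + 0.524 = 2.484.
n = (2.484 / 0.20)² = 12.420² = 154.26.
Round up.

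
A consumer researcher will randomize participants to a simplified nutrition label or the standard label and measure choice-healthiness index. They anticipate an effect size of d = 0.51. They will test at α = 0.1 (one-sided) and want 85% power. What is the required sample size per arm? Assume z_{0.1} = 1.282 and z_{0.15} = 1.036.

n = 42 per group

For two independent groups with equal n: n = 2·((z_{α} + z_β) / d)².
z_{α} + z_β = 1.282 + 1.036 = 2.318.
n = 2 × (2.318 / 0.51)² = 2 × 4.545² = 2 × 20.66 = 41.3.
Round up to the next whole participant.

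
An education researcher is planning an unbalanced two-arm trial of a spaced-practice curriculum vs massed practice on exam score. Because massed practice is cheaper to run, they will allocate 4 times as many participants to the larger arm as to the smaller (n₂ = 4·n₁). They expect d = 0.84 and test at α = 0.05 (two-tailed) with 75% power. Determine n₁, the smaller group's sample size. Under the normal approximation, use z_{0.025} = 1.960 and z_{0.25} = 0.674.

n₁ = 13

With allocation ratio k = n₂/n₁ = 4, Var(x̄₁−x̄₂) = σ²(1/n₁ + 1/(k·n₁)) = σ²·(k+1)/(k·n₁).
So n₁ = (1 + 1/k)·((z_{α/2} + z_β)/d)² = 1.250 × (2.634/0.84)².
n₁ = 1.250 × 9.83 = 12.3.
Round up: n₁ = 13, giving n₂ = 4 × 13 = 52.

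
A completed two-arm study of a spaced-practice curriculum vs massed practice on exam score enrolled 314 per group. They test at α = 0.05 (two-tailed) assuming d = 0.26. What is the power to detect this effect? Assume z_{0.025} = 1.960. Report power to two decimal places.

For two equal groups, power = Φ(d·√(n/2) − z_{α/2}).
d·√(n/2) = 0.26 × √(314/2) = 0.26 × 12.530 = 3.258.
z_β = 3.258 − 1.960 = 1.298.
Power = Φ(1.298) = 0.903.

power ≈ 0.90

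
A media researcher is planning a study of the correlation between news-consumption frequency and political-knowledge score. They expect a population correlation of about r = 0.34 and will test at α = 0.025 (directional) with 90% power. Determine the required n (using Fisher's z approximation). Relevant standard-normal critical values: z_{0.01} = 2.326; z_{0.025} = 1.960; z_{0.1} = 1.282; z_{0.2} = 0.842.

Fisher's z: C = ½·ln((1+r)/(1−r)) = ½·ln(2.0303) = 0.3541.
n = ((z_{α} + z_β)/C)² + 3.
(1.960 + 1.282) / 0.3541 = 3.242 / 0.3541 = 9.156.
n = 9.156² + 3 = 83.83 + 3 = 86.8.
Round up.

n = 87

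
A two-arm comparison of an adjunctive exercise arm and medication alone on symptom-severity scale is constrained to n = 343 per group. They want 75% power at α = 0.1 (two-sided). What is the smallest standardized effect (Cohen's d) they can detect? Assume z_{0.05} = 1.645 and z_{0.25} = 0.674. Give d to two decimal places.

For two independent groups of n = 343 each: d_min = (z_{α/2} + z_β)·√(2/n).
z-sum = 1.645 + 0.674 = 2.319.
d_min = 2.319 × √(2/343) = 2.319 × 0.0764 = 0.177.

d_min ≈ 0.18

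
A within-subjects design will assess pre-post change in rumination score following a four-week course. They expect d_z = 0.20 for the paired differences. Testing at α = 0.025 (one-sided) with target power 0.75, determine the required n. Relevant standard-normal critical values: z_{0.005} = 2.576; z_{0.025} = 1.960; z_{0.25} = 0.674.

n = 174 pairs

For a paired (one-sample on differences) test: n = ((z_{α} + z_β) / d)².
z_{α} + z_β = 1.960 + 0.674 = 2.634.
n = (2.634 / 0.20)² = 13.170² = 173.45.
Round up.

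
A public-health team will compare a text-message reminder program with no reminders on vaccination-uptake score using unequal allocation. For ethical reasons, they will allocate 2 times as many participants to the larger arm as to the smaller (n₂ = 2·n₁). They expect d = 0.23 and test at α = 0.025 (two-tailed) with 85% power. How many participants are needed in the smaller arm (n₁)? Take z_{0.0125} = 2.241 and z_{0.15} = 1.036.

n₁ = 305

With allocation ratio k = n₂/n₁ = 2, Var(x̄₁−x̄₂) = σ²(1/n₁ + 1/(k·n₁)) = σ²·(k+1)/(k·n₁).
So n₁ = (1 + 1/k)·((z_{α/2} + z_β)/d)² = 1.500 × (3.277/0.23)².
n₁ = 1.500 × 203.00 = 304.5.
Round up: n₁ = 305, giving n₂ = 2 × 305 = 610.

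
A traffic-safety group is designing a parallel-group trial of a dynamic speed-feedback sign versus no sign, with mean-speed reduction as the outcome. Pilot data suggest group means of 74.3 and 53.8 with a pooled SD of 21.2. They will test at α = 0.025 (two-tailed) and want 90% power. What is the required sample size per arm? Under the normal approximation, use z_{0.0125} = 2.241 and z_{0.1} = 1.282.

Cohen's d = |M₁ − M₂| / SD_pooled = |74.3 − 53.8| / 21.2 = 20.5 / 21.2 = 0.967.
For two independent groups with equal n: n = 2·((z_{α/2} + z_β) / d)².
z_{α/2} + z_β = 2.241 + 1.282 = 3.523.
n = 2 × (3.523 / 0.967)² = 2 × 3.643² = 2 × 13.27 = 26.5.
Round up to the next whole participant.

n = 27 per group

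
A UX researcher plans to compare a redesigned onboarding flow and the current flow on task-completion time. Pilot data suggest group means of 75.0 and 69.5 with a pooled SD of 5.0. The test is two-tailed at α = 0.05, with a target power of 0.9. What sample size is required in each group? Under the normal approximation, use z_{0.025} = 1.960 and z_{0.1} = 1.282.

Cohen's d = |M₁ − M₂| / SD_pooled = |75.0 − 69.5| / 5.0 = 5.5 / 5.0 = 1.100.
For two independent groups with equal n: n = 2·((z_{α/2} + z_β) / d)².
z_{α/2} + z_β = 1.960 + 1.282 = 3.242.
n = 2 × (3.242 / 1.100)² = 2 × 2.947² = 2 × 8.69 = 17.4.
Round up to the next whole participant.

n = 18 per group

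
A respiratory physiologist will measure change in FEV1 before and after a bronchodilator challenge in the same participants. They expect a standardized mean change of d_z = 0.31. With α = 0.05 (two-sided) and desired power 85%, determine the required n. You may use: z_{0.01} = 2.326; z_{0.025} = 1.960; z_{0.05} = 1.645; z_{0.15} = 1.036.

n = 94 pairs

For a paired (one-sample on differences) test: n = ((z_{α/2} + z_β) / d)².
z_{α/2} + z_β = 1.960 + 1.036 = 2.996.
n = (2.996 / 0.31)² = 9.665² = 93.40.
Round up.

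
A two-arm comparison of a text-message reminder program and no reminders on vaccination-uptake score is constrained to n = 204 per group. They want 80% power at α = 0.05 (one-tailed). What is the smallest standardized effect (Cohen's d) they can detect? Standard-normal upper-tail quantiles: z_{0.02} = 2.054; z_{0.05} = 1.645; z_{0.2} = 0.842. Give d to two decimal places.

For two independent groups of n = 204 each: d_min = (z_{α} + z_β)·√(2/n).
z-sum = 1.645 + 0.842 = 2.487.
d_min = 2.487 × √(2/204) = 2.487 × 0.0990 = 0.246.

d_min ≈ 0.25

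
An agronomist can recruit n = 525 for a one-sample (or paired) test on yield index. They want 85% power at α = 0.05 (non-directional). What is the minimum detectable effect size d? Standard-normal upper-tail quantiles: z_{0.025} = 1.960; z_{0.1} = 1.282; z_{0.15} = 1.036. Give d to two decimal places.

For a single sample (or paired design) of n = 525: d_min = (z_{α/2} + z_β)/√n.
z-sum = 1.960 + 1.036 = 2.996.
d_min = 2.996 / √525 = 2.996 / 22.913 = 0.131.

d_min ≈ 0.13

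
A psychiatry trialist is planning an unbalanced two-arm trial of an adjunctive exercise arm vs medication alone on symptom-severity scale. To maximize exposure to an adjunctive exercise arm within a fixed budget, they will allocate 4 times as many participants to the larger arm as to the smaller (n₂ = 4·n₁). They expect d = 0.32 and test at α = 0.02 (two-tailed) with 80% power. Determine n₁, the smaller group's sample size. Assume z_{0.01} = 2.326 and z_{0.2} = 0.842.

n₁ = 123

With allocation ratio k = n₂/n₁ = 4, Var(x̄₁−x̄₂) = σ²(1/n₁ + 1/(k·n₁)) = σ²·(k+1)/(k·n₁).
So n₁ = (1 + 1/k)·((z_{α/2} + z_β)/d)² = 1.250 × (3.168/0.32)².
n₁ = 1.250 × 98.01 = 122.5.
Round up: n₁ = 123, giving n₂ = 4 × 123 = 492.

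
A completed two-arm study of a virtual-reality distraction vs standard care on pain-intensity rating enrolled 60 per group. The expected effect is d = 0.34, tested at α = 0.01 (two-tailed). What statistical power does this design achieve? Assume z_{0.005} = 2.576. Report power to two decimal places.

power ≈ 0.24

For two equal groups, power = Φ(d·√(n/2) − z_{α/2}).
d·√(n/2) = 0.34 × √(60/2) = 0.34 × 5.477 = 1.862.
z_β = 1.862 − 2.576 = -0.714.
Power = Φ(-0.714) = 0.238.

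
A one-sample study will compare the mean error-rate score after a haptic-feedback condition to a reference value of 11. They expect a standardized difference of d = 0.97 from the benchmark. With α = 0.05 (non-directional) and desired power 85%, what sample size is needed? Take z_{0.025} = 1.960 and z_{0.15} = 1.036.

For a one-sample test: n = ((z_{α/2} + z_β) / d)².
z_{α/2} + z_β = 1.960 + 1.036 = 2.996.
n = (2.996 / 0.97)² = 3.089² = 9.54.
Round up.

n = 10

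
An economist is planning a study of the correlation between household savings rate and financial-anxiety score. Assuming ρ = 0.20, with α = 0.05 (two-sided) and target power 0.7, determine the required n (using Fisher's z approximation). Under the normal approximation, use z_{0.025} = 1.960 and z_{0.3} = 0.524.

n = 154

Fisher's z: C = ½·ln((1+r)/(1−r)) = ½·ln(1.5000) = 0.2027.
n = ((z_{α/2} + z_β)/C)² + 3.
(1.960 + 0.524) / 0.2027 = 2.484 / 0.2027 = 12.255.
n = 12.255² + 3 = 150.17 + 3 = 153.2.
Round up.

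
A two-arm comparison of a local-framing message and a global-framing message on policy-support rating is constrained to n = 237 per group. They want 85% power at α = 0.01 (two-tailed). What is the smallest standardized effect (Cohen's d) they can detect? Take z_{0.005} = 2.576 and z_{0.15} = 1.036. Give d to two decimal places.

For two independent groups of n = 237 each: d_min = (z_{α/2} + z_β)·√(2/n).
z-sum = 2.576 + 1.036 = 3.612.
d_min = 3.612 × √(2/237) = 3.612 × 0.0919 = 0.332.

d_min ≈ 0.33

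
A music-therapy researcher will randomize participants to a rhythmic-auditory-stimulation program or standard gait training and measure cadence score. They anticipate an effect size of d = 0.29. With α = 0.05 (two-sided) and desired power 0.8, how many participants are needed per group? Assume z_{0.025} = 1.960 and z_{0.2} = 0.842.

For two independent groups with equal n: n = 2·((z_{α/2} + z_β) / d)².
z_{α/2} + z_β = 1.960 + 0.842 = 2.802.
n = 2 × (2.802 / 0.29)² = 2 × 9.662² = 2 × 93.36 = 186.7.
Round up to the next whole participant.

n = 187 per group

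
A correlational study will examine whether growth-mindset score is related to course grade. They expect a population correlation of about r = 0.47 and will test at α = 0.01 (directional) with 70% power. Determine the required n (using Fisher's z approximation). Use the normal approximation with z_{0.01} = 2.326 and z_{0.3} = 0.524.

Fisher's z: C = ½·ln((1+r)/(1−r)) = ½·ln(2.7736) = 0.5101.
n = ((z_{α} + z_β)/C)² + 3.
(2.326 + 0.524) / 0.5101 = 2.850 / 0.5101 = 5.587.
n = 5.587² + 3 = 31.22 + 3 = 34.2.
Round up.

n = 35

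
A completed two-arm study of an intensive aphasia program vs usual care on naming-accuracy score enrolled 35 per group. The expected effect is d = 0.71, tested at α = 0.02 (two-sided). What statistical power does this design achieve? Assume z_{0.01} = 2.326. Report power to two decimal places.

power ≈ 0.74

For two equal groups, power = Φ(d·√(n/2) − z_{α/2}).
d·√(n/2) = 0.71 × √(35/2) = 0.71 × 4.183 = 2.970.
z_β = 2.970 − 2.326 = 0.644.
Power = Φ(0.644) = 0.740.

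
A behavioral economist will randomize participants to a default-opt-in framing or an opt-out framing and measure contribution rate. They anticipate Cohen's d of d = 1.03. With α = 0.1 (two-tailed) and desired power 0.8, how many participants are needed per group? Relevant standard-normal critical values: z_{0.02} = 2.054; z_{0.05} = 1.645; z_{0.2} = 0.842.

n = 12 per group

For two independent groups with equal n: n = 2·((z_{α/2} + z_β) / d)².
z_{α/2} + z_β = 1.645 + 0.842 = 2.487.
n = 2 × (2.487 / 1.03)² = 2 × 2.415² = 2 × 5.83 = 11.7.
Round up to the next whole participant.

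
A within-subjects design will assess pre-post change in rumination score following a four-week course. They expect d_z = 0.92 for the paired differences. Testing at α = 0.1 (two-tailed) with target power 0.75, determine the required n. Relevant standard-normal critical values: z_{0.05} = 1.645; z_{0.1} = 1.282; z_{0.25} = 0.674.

For a paired (one-sample on differences) test: n = ((z_{α/2} + z_β) / d)².
z_{α/2} + z_β = 1.645 + 0.674 = 2.319.
n = (2.319 / 0.92)² = 2.521² = 6.35.
Round up.

n = 7 pairs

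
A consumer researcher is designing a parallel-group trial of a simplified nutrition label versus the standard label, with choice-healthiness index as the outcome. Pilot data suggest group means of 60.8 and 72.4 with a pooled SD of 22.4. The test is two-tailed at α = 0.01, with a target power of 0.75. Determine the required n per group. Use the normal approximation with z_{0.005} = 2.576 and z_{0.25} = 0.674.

Cohen's d = |M₁ − M₂| / SD_pooled = |60.8 − 72.4| / 22.4 = 11.6 / 22.4 = 0.518.
For two independent groups with equal n: n = 2·((z_{α/2} + z_β) / d)².
z_{α/2} + z_β = 2.576 + 0.674 = 3.250.
n = 2 × (3.250 / 0.518)² = 2 × 6.274² = 2 × 39.36 = 78.7.
Round up to the next whole participant.

n = 79 per group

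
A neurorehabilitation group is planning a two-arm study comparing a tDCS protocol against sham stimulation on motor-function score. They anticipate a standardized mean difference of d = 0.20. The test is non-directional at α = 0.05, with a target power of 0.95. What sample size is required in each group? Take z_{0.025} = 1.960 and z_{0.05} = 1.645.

n = 650 per group

For two independent groups with equal n: n = 2·((z_{α/2} + z_β) / d)².
z_{α/2} + z_β = 1.960 + 1.645 = 3.605.
n = 2 × (3.605 / 0.20)² = 2 × 18.025² = 2 × 324.90 = 649.8.
Round up to the next whole participant.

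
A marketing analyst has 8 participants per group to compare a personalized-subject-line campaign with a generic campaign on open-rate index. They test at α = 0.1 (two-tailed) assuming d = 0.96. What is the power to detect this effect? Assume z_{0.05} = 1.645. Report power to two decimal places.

power ≈ 0.61

For two equal groups, power = Φ(d·√(n/2) − z_{α/2}).
d·√(n/2) = 0.96 × √(8/2) = 0.96 × 2.000 = 1.920.
z_β = 1.920 − 1.645 = 0.275.
Power = Φ(0.275) = 0.608.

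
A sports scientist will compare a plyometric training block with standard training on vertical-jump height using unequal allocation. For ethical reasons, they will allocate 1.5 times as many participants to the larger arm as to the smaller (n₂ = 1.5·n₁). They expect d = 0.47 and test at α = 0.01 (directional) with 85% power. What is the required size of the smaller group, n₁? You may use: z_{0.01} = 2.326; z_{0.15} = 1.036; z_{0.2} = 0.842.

n₁ = 86

With allocation ratio k = n₂/n₁ = 1.5, Var(x̄₁−x̄₂) = σ²(1/n₁ + 1/(k·n₁)) = σ²·(k+1)/(k·n₁).
So n₁ = (1 + 1/k)·((z_{α} + z_β)/d)² = 1.667 × (3.362/0.47)².
n₁ = 1.667 × 51.17 = 85.3.
Round up: n₁ = 86, giving n₂ = 1.5 × 86 = 129.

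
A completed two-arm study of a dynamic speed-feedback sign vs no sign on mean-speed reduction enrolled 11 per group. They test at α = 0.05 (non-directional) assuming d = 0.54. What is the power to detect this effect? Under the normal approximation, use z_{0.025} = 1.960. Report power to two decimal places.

For two equal groups, power = Φ(d·√(n/2) − z_{α/2}).
d·√(n/2) = 0.54 × √(11/2) = 0.54 × 2.345 = 1.266.
z_β = 1.266 − 1.960 = -0.694.
Power = Φ(-0.694) = 0.244.

power ≈ 0.24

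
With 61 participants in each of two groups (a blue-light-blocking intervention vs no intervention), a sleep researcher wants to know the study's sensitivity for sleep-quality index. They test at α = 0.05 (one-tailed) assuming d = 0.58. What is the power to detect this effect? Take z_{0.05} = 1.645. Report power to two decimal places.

For two equal groups, power = Φ(d·√(n/2) − z_{α}).
d·√(n/2) = 0.58 × √(61/2) = 0.58 × 5.523 = 3.203.
z_β = 3.203 − 1.645 = 1.558.
Power = Φ(1.558) = 0.940.

power ≈ 0.94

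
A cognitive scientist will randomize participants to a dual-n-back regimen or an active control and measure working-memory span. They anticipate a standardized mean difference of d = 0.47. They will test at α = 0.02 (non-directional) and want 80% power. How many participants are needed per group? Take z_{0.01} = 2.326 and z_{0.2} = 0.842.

For two independent groups with equal n: n = 2·((z_{α/2} + z_β) / d)².
z_{α/2} + z_β = 2.326 + 0.842 = 3.168.
n = 2 × (3.168 / 0.47)² = 2 × 6.740² = 2 × 45.43 = 90.9.
Round up to the next whole participant.

n = 91 per group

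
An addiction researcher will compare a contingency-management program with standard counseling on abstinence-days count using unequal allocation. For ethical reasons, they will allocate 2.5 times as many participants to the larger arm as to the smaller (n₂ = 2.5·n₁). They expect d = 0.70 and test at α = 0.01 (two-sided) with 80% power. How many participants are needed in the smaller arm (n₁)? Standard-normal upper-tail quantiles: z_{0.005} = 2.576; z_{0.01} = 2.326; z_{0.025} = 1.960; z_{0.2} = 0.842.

n₁ = 34

With allocation ratio k = n₂/n₁ = 2.5, Var(x̄₁−x̄₂) = σ²(1/n₁ + 1/(k·n₁)) = σ²·(k+1)/(k·n₁).
So n₁ = (1 + 1/k)·((z_{α/2} + z_β)/d)² = 1.400 × (3.418/0.70)².
n₁ = 1.400 × 23.84 = 33.4.
Round up: n₁ = 34, giving n₂ = 2.5 × 34 = 85.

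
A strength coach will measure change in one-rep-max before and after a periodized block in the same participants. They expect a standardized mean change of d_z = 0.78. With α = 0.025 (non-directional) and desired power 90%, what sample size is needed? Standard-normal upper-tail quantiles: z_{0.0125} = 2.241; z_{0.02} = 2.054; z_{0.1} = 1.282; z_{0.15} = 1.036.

For a paired (one-sample on differences) test: n = ((z_{α/2} + z_β) / d)².
z_{α/2} + z_β = 2.241 + 1.282 = 3.523.
n = (3.523 / 0.78)² = 4.517² = 20.40.
Round up.

n = 21 pairs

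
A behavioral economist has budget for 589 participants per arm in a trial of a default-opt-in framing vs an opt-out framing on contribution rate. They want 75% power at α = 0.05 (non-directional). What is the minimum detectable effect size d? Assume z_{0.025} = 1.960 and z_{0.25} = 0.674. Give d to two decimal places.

For two independent groups of n = 589 each: d_min = (z_{α/2} + z_β)·√(2/n).
z-sum = 1.960 + 0.674 = 2.634.
d_min = 2.634 × √(2/589) = 2.634 × 0.0583 = 0.153.

d_min ≈ 0.15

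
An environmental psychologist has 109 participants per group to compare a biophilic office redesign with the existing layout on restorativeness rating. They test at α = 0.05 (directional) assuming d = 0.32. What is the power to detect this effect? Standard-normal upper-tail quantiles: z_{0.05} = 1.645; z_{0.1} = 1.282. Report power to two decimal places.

power ≈ 0.76

For two equal groups, power = Φ(d·√(n/2) − z_{α}).
d·√(n/2) = 0.32 × √(109/2) = 0.32 × 7.382 = 2.362.
z_β = 2.362 − 1.645 = 0.717.
Power = Φ(0.717) = 0.763.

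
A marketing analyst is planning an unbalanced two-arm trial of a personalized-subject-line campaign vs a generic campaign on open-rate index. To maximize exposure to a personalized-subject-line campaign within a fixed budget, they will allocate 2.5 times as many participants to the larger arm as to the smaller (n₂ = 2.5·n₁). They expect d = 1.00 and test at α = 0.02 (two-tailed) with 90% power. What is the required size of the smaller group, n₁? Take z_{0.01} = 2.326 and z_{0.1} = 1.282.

n₁ = 19

With allocation ratio k = n₂/n₁ = 2.5, Var(x̄₁−x̄₂) = σ²(1/n₁ + 1/(k·n₁)) = σ²·(k+1)/(k·n₁).
So n₁ = (1 + 1/k)·((z_{α/2} + z_β)/d)² = 1.400 × (3.608/1.00)².
n₁ = 1.400 × 13.02 = 18.2.
Round up: n₁ = 19, giving n₂ = ⌈2.5 × 19⌉ = ⌈47.5⌉ = 48.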